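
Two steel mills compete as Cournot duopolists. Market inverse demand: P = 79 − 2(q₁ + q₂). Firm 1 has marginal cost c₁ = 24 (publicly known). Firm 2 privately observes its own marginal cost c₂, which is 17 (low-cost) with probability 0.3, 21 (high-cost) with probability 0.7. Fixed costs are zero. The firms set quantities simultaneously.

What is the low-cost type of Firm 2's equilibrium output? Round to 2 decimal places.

Firm 2 with cost c maximizes (79 − 2(q₁+q₂) − c)·q₂, giving q₂(c) = (79 − c − 2q₁)/4.
E[c₂] = 0.3·17 + 0.7·21 = 19.8
Firm 1's FOC against E[q₂] yields q₁ = (79 − 2·24 + E[c₂])/6 = (79 − 48 + 19.8)/6 = 8.46667.
q₂(low-cost) = (79 − 17 − 2·8.46667)/4 = 11.2667.

11.27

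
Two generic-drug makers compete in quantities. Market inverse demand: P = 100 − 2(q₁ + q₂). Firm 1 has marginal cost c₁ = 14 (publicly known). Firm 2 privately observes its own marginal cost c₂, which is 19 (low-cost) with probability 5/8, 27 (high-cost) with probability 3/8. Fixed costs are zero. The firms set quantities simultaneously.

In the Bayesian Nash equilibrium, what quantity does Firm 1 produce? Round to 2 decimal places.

Each type of Firm 2 best-responds to q₁; Firm 1 best-responds to the expected q₂ over Firm 2's types.
Firm 2 with cost c maximizes (100 − 2(q₁+q₂) − c)·q₂, giving q₂(c) = (100 − c − 2q₁)/4.
E[c₂] = 5/8·19 + 3/8·27 = 22
Firm 1's FOC against E[q₂] yields q₁ = (100 − 2·14 + E[c₂])/6 = (100 − 28 + 22)/6 = 15.6667.

15.67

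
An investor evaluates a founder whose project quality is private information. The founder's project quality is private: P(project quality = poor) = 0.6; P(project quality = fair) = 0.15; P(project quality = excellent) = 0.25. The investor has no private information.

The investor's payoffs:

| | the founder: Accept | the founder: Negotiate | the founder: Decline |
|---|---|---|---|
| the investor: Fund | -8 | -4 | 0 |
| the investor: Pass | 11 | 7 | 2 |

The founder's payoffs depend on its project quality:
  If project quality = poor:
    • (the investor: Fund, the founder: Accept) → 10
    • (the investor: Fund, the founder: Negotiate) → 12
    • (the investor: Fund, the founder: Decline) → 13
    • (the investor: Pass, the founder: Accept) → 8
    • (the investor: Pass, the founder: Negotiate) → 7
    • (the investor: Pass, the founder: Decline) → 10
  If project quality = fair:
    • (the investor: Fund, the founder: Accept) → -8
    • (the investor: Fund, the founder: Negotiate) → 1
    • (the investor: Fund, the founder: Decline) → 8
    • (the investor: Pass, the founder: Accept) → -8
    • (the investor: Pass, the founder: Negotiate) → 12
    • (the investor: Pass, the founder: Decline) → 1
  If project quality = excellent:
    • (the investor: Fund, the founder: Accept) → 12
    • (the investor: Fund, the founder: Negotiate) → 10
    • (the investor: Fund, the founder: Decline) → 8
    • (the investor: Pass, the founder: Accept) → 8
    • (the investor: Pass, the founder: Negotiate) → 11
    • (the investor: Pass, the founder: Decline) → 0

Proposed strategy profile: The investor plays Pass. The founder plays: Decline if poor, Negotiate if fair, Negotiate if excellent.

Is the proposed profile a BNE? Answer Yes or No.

Yes

The investor plays Pass: E[Pass] = 0.6·(2) + 0.15·(7) + 0.25·(7) = 4; E[Fund] = -1.6. Best-responding. ✓
The founder (project quality poor), facing Pass: Accept gives 8, Negotiate gives 7, Decline gives 10. Proposed Decline is best. ✓
The founder (project quality fair), facing Pass: Accept gives -8, Negotiate gives 12, Decline gives 1. Proposed Negotiate is best. ✓
The founder (project quality excellent), facing Pass: Accept gives 8, Negotiate gives 11, Decline gives 0. Proposed Negotiate is best. ✓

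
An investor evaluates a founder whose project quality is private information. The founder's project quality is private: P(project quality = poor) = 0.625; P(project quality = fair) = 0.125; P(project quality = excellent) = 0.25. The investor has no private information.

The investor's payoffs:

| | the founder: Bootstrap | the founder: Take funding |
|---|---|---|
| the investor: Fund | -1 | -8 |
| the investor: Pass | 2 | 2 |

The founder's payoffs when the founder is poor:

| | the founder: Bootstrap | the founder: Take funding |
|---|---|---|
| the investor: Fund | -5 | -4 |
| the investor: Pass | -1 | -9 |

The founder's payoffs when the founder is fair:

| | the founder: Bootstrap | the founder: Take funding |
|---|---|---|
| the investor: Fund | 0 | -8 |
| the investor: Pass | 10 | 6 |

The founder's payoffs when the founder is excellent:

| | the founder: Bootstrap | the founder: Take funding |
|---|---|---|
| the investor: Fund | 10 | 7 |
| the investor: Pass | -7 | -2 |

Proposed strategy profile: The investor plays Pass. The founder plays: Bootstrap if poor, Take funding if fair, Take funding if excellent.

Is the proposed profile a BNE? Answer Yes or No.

No

A profile is a BNE iff every type of every player is best-responding given beliefs about the other side.
The investor plays Pass: E[Pass] = 0.625·(2) + 0.125·(2) + 0.25·(2) = 2; E[Fund] = -3.625. Best-responding. ✓
The founder (project quality poor), facing Pass: Bootstrap gives -1, Take funding gives -9. Proposed Bootstrap is best. ✓
The founder (project quality fair), facing Pass: Bootstrap gives 10, Take funding gives 6. Proposed Take funding is not best — profitable deviation exists. ✗
The founder (project quality excellent), facing Pass: Bootstrap gives -7, Take funding gives -2. Proposed Take funding is best. ✓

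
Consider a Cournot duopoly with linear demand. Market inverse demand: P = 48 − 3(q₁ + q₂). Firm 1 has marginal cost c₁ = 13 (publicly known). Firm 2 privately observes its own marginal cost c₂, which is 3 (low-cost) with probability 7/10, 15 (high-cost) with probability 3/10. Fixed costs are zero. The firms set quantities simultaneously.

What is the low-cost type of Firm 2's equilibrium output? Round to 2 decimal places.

Firm 2 with cost c maximizes (48 − 3(q₁+q₂) − c)·q₂, giving q₂(c) = (48 − c − 3q₁)/6.
E[c₂] = 7/10·3 + 3/10·15 = 6.6
Firm 1's FOC against E[q₂] yields q₁ = (48 − 2·13 + E[c₂])/9 = (48 − 26 + 6.6)/9 = 3.17778.
q₂(low-cost) = (48 − 3 − 3·3.17778)/6 = 5.91111.

5.91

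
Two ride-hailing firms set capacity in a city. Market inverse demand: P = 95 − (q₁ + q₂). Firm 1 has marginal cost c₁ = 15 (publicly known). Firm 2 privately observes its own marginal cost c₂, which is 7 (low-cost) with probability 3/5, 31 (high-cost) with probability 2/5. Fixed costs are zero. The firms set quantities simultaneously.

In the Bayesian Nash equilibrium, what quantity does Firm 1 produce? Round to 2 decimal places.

Type-c best response for Firm 2: q₂(c) = (95 − c)/2 − q₁/2.
Firm 1 maximizes expected profit; its first-order condition is 95 − 2q₁ − E[q₂] − 15 = 0.
Substituting E[q₂] and solving: E[c₂] = 16.6, so q₁ = (95 − 2·15 + 16.6)/3 = 27.2.

27.20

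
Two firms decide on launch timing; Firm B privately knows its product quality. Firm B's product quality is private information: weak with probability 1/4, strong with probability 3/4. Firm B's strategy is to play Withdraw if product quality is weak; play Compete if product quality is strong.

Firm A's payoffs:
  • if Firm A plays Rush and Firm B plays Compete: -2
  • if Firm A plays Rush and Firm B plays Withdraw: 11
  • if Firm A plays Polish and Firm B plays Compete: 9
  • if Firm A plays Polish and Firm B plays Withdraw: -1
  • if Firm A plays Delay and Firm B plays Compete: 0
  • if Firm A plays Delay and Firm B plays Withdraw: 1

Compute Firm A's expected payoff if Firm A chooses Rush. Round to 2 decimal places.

Take the expectation over Firm B's product quality, weighting each type's action by its prior probability.
E[Rush] = 1/4·11 + 3/4·(-2) = 11/4 + (-3/2) = 5/4

1.25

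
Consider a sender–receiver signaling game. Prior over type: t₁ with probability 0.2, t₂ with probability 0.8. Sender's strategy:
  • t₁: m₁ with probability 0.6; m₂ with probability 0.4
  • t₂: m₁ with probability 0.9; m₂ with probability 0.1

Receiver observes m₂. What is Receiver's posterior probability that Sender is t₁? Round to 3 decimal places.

0.500

P(m₂) = 0.2·0.4 + 0.8·0.1 = 0.16
P(t₁ | m₂) = (0.2·0.4) / 0.16 = 0.08 / 0.16 = 0.5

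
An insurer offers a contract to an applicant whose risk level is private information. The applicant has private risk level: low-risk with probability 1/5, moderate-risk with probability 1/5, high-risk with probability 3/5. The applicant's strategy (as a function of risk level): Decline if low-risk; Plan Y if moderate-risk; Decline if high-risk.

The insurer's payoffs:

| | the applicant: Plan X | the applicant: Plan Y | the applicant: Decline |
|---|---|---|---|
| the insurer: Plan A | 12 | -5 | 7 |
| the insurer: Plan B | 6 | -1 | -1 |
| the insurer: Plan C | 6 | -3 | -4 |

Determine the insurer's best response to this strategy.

Plan A

E[Plan A] = 1/5·(7) + 1/5·(-5) + 3/5·(7) = 23/5
E[Plan B] = 1/5·(-1) + 1/5·(-1) + 3/5·(-1) = -1
E[Plan C] = 1/5·(-4) + 1/5·(-3) + 3/5·(-4) = -19/5
Best response: Plan A (23/5 is the largest).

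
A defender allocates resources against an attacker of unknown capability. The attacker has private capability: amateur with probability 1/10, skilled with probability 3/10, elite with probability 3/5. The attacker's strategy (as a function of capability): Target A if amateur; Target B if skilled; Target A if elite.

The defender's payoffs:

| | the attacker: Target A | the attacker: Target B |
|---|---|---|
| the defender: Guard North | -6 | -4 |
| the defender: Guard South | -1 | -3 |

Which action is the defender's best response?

E[Guard North] = 1/10·(-6) + 3/10·(-4) + 3/5·(-6) = -27/5
E[Guard South] = 1/10·(-1) + 3/10·(-3) + 3/5·(-1) = -8/5
Best response: Guard South (-8/5 is the largest).

Guard South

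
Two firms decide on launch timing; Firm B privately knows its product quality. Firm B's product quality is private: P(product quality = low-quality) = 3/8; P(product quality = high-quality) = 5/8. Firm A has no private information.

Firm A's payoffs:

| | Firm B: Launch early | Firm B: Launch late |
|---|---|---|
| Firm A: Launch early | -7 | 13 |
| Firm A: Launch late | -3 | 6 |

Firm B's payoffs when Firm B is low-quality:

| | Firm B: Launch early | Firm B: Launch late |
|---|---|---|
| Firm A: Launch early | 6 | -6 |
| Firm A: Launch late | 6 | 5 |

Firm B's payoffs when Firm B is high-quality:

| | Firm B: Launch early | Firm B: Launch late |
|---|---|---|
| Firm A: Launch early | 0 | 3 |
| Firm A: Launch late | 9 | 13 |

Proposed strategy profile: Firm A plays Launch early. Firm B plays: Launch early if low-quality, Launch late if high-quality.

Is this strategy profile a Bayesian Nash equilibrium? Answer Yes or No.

Firm A plays Launch early: E[Launch early] = 3/8·(-7) + 5/8·(13) = 11/2; E[Launch late] = 21/8. Best-responding. ✓
Firm B (product quality low-quality), facing Launch early: Launch early gives 6, Launch late gives -6. Proposed Launch early is best. ✓
Firm B (product quality high-quality), facing Launch early: Launch early gives 0, Launch late gives 3. Proposed Launch late is best. ✓

Yes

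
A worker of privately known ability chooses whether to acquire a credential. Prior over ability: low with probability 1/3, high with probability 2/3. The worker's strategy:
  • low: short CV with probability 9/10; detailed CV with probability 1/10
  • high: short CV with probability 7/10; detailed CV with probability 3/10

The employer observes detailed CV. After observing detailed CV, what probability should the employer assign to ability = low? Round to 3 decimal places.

P(detailed CV) = (1/3)·(1/10) + (2/3)·(3/10) = 7/30
P(low | detailed CV) = ((1/3)·(1/10)) / (7/30) = (1/30) / (7/30) = 1/7

0.143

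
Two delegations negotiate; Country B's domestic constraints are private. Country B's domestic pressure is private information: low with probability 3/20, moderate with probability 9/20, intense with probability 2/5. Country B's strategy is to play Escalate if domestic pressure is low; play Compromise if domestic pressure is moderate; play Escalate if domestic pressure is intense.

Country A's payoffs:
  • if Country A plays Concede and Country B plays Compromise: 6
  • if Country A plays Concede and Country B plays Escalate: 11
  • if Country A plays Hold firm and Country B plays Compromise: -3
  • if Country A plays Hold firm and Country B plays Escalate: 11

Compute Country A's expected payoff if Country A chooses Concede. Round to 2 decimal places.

8.75

E[Concede] = 3/20·11 + 9/20·6 + 2/5·11 = 33/20 + 27/10 + 22/5 = 35/4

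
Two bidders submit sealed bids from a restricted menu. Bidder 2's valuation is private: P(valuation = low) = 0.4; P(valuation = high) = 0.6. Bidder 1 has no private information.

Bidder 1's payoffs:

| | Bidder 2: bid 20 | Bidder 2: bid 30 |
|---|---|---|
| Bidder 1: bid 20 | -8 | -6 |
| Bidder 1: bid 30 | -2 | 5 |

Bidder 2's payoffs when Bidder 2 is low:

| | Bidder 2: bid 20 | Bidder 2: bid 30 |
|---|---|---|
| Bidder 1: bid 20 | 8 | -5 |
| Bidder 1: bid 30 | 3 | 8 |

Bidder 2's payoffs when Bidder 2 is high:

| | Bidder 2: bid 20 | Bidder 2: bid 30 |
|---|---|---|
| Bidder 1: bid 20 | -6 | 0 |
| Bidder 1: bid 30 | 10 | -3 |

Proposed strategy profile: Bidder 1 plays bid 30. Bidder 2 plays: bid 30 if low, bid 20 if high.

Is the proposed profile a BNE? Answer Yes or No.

Yes

Bidder 1 plays bid 30: E[bid 30] = 0.4·(5) + 0.6·(-2) = 0.8; E[bid 20] = -7.2. Best-responding. ✓
Bidder 2 (valuation low), facing bid 30: bid 20 gives 3, bid 30 gives 8. Proposed bid 30 is best. ✓
Bidder 2 (valuation high), facing bid 30: bid 20 gives 10, bid 30 gives -3. Proposed bid 20 is best. ✓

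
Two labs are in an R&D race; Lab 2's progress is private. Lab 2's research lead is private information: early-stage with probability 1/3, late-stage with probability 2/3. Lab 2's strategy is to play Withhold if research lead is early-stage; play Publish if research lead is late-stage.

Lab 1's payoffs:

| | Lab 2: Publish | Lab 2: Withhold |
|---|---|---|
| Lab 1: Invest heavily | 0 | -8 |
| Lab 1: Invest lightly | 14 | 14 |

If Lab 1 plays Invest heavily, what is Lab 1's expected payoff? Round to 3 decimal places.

E[Invest heavily] = 1/3·(-8) + 2/3·0 = (-8/3) + 0 = -8/3

-2.667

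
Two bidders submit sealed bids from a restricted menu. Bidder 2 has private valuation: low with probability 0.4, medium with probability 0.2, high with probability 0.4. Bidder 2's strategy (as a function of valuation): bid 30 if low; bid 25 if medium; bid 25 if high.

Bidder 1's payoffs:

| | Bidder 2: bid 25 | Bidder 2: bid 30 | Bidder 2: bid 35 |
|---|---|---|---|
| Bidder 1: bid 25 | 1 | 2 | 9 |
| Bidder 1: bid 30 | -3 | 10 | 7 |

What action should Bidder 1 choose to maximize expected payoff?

bid 30

E[bid 25] = 0.4·(2) + 0.2·(1) + 0.4·(1) = 1.4
E[bid 30] = 0.4·(10) + 0.2·(-3) + 0.4·(-3) = 2.2
Best response: bid 30 (2.2 is the largest).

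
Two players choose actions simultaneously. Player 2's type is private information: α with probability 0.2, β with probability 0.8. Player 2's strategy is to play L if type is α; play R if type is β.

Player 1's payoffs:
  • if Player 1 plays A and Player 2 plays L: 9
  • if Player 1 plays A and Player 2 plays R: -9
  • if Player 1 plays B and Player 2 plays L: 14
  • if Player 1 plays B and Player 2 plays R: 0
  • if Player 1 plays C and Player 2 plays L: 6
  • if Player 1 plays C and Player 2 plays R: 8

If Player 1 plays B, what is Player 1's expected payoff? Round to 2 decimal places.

E[B] = 0.2·14 + 0.8·0 = 2.8 + 0 = 2.8

2.80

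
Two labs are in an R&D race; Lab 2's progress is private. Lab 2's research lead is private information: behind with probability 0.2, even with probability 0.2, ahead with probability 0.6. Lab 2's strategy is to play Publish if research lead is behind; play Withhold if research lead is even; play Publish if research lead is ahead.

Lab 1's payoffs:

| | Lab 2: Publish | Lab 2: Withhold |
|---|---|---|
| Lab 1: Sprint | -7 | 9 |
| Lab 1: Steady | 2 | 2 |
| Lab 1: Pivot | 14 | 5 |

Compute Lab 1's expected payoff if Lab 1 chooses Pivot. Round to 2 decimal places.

Take the expectation over Lab 2's research lead, weighting each type's action by its prior probability.
E[Pivot] = 0.2·14 + 0.2·5 + 0.6·14 = 2.8 + 1 + 8.4 = 12.2

12.20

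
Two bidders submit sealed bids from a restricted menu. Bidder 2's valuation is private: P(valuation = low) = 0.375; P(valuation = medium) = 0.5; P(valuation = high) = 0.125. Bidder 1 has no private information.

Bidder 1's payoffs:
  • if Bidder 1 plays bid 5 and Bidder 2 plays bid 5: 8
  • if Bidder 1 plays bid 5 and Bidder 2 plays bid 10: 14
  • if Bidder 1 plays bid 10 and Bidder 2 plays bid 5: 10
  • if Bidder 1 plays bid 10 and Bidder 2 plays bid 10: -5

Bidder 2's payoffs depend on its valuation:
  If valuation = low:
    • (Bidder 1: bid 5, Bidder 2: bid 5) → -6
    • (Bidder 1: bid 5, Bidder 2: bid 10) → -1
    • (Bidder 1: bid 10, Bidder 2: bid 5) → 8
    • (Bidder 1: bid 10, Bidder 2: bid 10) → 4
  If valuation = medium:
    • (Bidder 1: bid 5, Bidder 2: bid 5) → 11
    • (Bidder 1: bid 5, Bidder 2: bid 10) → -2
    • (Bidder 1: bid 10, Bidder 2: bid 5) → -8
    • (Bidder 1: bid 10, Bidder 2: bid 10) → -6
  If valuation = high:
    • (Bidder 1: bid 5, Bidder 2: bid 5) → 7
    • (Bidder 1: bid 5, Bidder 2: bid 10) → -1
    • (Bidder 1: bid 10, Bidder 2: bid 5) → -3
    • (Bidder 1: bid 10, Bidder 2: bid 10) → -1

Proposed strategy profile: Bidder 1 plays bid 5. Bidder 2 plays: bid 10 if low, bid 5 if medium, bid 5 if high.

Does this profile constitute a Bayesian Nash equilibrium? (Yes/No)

Bidder 1 plays bid 5: E[bid 5] = 0.375·(14) + 0.5·(8) + 0.125·(8) = 10.25; E[bid 10] = 4.375. Best-responding. ✓
Bidder 2 (valuation low), facing bid 5: bid 5 gives -6, bid 10 gives -1. Proposed bid 10 is best. ✓
Bidder 2 (valuation medium), facing bid 5: bid 5 gives 11, bid 10 gives -2. Proposed bid 5 is best. ✓
Bidder 2 (valuation high), facing bid 5: bid 5 gives 7, bid 10 gives -1. Proposed bid 5 is best. ✓

Yes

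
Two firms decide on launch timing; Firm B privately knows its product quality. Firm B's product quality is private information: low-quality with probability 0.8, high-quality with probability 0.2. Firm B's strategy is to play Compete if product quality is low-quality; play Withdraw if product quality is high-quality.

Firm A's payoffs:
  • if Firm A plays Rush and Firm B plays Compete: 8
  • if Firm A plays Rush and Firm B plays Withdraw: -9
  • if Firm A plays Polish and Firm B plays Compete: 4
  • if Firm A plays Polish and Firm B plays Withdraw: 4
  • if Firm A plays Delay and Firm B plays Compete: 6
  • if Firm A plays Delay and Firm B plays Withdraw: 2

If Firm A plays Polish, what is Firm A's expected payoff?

Take the expectation over Firm B's product quality, weighting each type's action by its prior probability.
E[Polish] = 0.8·4 + 0.2·4 = 3.2 + 0.8 = 4

4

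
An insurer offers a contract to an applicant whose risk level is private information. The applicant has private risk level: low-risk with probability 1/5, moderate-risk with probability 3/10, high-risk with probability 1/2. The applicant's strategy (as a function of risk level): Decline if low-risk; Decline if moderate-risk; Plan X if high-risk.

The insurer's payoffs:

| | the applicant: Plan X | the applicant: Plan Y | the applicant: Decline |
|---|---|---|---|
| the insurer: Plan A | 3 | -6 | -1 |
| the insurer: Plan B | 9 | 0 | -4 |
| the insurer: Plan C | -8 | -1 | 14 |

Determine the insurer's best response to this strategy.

E[Plan A] = 1/5·(-1) + 3/10·(-1) + 1/2·(3) = 1
E[Plan B] = 1/5·(-4) + 3/10·(-4) + 1/2·(9) = 5/2
E[Plan C] = 1/5·(14) + 3/10·(14) + 1/2·(-8) = 3
Best response: Plan C (3 is the largest).

Plan C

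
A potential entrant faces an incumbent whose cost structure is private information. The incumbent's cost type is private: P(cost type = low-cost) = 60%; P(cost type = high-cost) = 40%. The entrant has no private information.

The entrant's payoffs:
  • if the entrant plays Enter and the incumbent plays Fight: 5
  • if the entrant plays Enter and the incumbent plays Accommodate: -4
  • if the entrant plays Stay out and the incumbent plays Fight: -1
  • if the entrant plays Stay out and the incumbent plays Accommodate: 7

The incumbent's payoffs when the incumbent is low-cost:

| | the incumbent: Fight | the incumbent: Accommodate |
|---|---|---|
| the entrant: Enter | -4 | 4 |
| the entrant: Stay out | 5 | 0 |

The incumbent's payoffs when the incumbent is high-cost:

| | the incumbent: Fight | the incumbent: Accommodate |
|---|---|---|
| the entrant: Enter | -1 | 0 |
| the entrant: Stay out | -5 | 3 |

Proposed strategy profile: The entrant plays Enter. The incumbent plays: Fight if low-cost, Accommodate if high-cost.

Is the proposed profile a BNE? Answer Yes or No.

The entrant plays Enter: E[Enter] = 0.6·(5) + 0.4·(-4) = 1.4; E[Stay out] = 2.2. Not best-responding. ✗
The incumbent (cost type low-cost), facing Enter: Fight gives -4, Accommodate gives 4. Proposed Fight is not best — profitable deviation exists. ✗
The incumbent (cost type high-cost), facing Enter: Fight gives -1, Accommodate gives 0. Proposed Accommodate is best. ✓

No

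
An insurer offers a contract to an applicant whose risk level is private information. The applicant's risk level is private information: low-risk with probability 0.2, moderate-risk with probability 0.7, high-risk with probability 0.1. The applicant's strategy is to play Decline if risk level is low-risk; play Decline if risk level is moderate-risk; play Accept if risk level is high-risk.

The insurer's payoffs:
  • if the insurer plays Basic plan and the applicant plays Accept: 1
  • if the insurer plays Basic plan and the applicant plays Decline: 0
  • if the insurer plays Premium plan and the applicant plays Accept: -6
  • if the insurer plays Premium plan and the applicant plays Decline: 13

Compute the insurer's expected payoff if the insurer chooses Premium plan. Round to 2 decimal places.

E[Premium plan] = 0.2·13 + 0.7·13 + 0.1·(-6) = 2.6 + 9.1 + (-0.6) = 11.1

11.10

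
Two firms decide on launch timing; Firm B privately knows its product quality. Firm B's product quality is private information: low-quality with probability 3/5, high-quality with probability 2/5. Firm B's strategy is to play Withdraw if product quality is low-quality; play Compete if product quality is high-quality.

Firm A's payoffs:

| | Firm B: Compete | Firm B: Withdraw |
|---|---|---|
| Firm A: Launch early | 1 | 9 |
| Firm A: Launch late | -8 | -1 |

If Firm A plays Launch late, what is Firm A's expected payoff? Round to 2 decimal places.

-3.80

Take the expectation over Firm B's product quality, weighting each type's action by its prior probability.
E[Launch late] = 3/5·(-1) + 2/5·(-8) = (-3/5) + (-16/5) = -19/5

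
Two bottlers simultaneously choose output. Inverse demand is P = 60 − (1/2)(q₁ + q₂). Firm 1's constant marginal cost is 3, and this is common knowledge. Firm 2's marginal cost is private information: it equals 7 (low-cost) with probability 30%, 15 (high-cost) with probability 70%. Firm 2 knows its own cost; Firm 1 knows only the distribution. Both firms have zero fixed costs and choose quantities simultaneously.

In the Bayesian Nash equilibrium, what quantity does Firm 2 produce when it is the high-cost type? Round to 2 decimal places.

22.80

Type-c best response for Firm 2: q₂(c) = (60 − c) − q₁/2.
Firm 1 maximizes expected profit; its first-order condition is 60 − q₁ − (1/2)E[q₂] − 3 = 0.
Substituting E[q₂] and solving: E[c₂] = 12.6, so q₁ = (60 − 2·3 + 12.6)/(3/2) = 44.4.
q₂(high-cost) = (60 − 15 − (1/2)·44.4) = 22.8.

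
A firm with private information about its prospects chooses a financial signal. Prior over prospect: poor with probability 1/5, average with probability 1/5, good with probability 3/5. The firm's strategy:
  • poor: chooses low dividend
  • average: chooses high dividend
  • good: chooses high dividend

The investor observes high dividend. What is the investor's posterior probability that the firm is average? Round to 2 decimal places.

P(high dividend) = (1/5)·0 + (1/5)·1 + (3/5)·1 = 4/5
P(average | high dividend) = ((1/5)·1) / (4/5) = (1/5) / (4/5) = 1/4

0.25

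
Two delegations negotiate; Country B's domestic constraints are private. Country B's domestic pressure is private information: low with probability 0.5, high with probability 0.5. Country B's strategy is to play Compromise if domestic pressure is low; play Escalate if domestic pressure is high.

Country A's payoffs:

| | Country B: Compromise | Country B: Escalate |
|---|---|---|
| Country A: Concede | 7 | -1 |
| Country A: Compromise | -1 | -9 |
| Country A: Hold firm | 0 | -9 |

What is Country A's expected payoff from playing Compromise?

-5

E[Compromise] = 0.5·(-1) + 0.5·(-9) = (-0.5) + (-4.5) = -5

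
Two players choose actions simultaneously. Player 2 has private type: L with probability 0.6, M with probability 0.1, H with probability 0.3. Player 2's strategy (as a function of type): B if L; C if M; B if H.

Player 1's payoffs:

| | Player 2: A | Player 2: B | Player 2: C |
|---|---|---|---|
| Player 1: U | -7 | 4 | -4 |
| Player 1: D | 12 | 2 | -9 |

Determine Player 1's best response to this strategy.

E[U] = 0.6·(4) + 0.1·(-4) + 0.3·(4) = 3.2
E[D] = 0.6·(2) + 0.1·(-9) + 0.3·(2) = 0.9
Best response: U (3.2 is the largest).

U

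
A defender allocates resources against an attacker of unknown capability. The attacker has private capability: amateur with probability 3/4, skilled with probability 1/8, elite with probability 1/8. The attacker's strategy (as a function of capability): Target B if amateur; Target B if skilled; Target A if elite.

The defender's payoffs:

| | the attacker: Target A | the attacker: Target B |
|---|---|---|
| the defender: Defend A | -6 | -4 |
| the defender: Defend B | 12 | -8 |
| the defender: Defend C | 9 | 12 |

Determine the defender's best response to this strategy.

E[Defend A] = 3/4·(-4) + 1/8·(-4) + 1/8·(-6) = -17/4
E[Defend B] = 3/4·(-8) + 1/8·(-8) + 1/8·(12) = -11/2
E[Defend C] = 3/4·(12) + 1/8·(12) + 1/8·(9) = 93/8
Best response: Defend C (93/8 is the largest).

Defend C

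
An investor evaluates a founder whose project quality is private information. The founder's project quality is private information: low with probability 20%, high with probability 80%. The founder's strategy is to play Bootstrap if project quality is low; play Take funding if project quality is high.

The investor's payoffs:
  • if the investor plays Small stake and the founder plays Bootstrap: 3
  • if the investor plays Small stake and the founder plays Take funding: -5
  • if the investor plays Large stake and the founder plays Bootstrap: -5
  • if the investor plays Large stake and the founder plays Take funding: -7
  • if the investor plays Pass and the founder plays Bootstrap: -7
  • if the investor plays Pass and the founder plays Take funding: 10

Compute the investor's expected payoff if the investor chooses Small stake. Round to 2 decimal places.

-3.40

E[Small stake] = 0.2·3 + 0.8·(-5) = 0.6 + (-4) = -3.4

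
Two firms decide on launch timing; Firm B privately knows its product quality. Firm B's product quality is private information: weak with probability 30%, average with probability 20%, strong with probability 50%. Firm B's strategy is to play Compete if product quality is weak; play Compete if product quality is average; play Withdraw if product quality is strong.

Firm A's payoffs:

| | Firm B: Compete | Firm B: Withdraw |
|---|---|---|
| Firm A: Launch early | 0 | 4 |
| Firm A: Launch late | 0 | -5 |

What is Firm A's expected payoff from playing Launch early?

2

E[Launch early] = 0.3·0 + 0.2·0 + 0.5·4 = 0 + 0 + 2 = 2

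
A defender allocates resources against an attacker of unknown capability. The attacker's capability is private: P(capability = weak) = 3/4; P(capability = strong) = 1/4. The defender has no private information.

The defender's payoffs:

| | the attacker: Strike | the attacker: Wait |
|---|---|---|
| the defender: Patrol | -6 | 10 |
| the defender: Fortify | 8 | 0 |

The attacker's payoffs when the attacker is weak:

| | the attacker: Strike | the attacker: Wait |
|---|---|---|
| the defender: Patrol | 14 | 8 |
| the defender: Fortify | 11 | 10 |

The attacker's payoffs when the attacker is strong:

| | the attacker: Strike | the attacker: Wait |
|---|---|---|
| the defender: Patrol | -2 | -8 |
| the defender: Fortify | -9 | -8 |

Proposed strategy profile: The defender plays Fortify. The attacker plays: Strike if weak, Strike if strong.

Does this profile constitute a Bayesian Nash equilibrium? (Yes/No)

A profile is a BNE iff every type of every player is best-responding given beliefs about the other side.
The defender plays Fortify: E[Fortify] = 3/4·(8) + 1/4·(8) = 8; E[Patrol] = -6. Best-responding. ✓
The attacker (capability weak), facing Fortify: Strike gives 11, Wait gives 10. Proposed Strike is best. ✓
The attacker (capability strong), facing Fortify: Strike gives -9, Wait gives -8. Proposed Strike is not best — profitable deviation exists. ✗

No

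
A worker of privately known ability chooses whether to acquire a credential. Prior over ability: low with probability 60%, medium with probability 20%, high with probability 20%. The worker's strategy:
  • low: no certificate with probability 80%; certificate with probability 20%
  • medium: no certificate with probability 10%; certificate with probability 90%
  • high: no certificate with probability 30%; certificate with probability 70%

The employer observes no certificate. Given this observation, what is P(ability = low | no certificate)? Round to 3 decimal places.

0.857

Apply Bayes' rule using the sender's strategy as the likelihood.
P(no certificate) = 0.6·0.8 + 0.2·0.1 + 0.2·0.3 = 0.56
P(low | no certificate) = (0.6·0.8) / 0.56 = 0.48 / 0.56 = 0.857143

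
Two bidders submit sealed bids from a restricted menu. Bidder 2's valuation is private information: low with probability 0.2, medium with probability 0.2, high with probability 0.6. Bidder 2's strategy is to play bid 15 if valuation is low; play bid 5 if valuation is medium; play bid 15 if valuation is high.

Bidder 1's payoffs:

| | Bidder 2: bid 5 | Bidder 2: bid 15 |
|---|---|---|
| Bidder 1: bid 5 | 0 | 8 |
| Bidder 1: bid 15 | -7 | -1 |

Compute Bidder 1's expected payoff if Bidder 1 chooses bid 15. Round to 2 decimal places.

E[bid 15] = 0.2·(-1) + 0.2·(-7) + 0.6·(-1) = (-0.2) + (-1.4) + (-0.6) = -2.2

-2.20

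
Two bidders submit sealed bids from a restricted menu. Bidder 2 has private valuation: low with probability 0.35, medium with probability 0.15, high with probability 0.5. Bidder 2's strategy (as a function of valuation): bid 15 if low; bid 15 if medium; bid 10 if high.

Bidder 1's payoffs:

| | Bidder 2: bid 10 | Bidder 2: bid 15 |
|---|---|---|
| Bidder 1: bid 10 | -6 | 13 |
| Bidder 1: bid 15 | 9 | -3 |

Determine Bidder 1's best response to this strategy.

bid 10

Compute Bidder 1's expected payoff for each action, taking the expectation over Bidder 2's type.
E[bid 10] = 0.35·(13) + 0.15·(13) + 0.5·(-6) = 3.5
E[bid 15] = 0.35·(-3) + 0.15·(-3) + 0.5·(9) = 3
Best response: bid 10 (3.5 is the largest).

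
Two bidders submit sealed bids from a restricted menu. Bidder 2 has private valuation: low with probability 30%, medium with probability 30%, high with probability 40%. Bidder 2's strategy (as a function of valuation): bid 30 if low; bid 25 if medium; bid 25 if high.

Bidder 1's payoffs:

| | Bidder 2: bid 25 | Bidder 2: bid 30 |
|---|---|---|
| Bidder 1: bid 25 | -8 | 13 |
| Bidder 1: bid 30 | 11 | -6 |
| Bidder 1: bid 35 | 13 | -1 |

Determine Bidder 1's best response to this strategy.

bid 35

E[bid 25] = 0.3·(13) + 0.3·(-8) + 0.4·(-8) = -1.7
E[bid 30] = 0.3·(-6) + 0.3·(11) + 0.4·(11) = 5.9
E[bid 35] = 0.3·(-1) + 0.3·(13) + 0.4·(13) = 8.8
Best response: bid 35 (8.8 is the largest).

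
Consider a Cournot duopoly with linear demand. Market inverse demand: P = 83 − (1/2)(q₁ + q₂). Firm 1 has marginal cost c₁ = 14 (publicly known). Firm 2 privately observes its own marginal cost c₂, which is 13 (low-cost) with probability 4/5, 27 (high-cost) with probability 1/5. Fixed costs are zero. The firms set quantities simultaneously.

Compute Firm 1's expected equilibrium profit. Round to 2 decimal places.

1113.92

Firm 2 with cost c maximizes (83 − (1/2)(q₁+q₂) − c)·q₂, giving q₂(c) = (83 − c − (1/2)q₁).
E[c₂] = 4/5·13 + 1/5·27 = 15.8
Firm 1's FOC against E[q₂] yields q₁ = (83 − 2·14 + E[c₂])/(3/2) = (83 − 28 + 15.8)/(3/2) = 47.2.
E[P] = 83 − (1/2)·(q₁ + E[q₂]) = 37.6; Firm 1's expected profit = (E[P] − 14)·q₁ = (37.6 − 14)·47.2 = 1113.92.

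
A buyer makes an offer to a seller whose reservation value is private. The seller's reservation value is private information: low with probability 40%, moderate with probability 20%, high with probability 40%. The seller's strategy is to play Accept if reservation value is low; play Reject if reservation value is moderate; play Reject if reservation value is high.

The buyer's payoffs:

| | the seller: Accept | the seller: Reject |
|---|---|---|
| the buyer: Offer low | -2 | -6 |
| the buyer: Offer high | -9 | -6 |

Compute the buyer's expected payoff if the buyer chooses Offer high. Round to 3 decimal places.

E[Offer high] = 0.4·(-9) + 0.2·(-6) + 0.4·(-6) = (-3.6) + (-1.2) + (-2.4) = -7.2

-7.200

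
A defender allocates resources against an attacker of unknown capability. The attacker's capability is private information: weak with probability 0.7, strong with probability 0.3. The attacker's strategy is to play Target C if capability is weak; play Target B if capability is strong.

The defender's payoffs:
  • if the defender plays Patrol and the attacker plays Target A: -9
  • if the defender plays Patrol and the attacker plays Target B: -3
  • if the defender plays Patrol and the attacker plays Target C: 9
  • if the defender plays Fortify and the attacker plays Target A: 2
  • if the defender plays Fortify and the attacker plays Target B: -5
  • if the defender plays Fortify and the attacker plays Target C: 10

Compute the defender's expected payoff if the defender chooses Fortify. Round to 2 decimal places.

5.50

E[Fortify] = 0.7·10 + 0.3·(-5) = 7 + (-1.5) = 5.5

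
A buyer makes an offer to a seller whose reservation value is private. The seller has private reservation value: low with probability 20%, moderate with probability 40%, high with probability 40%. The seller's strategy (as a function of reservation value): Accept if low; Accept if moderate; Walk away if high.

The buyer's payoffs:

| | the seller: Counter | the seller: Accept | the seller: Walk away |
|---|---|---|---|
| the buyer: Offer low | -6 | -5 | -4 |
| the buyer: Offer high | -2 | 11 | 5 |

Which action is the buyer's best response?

Offer high

E[Offer low] = 0.2·(-5) + 0.4·(-5) + 0.4·(-4) = -4.6
E[Offer high] = 0.2·(11) + 0.4·(11) + 0.4·(5) = 8.6
Best response: Offer high (8.6 is the largest).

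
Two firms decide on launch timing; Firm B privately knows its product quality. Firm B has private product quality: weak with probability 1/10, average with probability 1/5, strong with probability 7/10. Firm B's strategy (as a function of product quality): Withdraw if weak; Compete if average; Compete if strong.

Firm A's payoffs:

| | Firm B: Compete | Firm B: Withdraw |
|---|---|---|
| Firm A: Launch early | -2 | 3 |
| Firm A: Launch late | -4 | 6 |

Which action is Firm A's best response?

Launch early

E[Launch early] = 1/10·(3) + 1/5·(-2) + 7/10·(-2) = -3/2
E[Launch late] = 1/10·(6) + 1/5·(-4) + 7/10·(-4) = -3
Best response: Launch early (-3/2 is the largest).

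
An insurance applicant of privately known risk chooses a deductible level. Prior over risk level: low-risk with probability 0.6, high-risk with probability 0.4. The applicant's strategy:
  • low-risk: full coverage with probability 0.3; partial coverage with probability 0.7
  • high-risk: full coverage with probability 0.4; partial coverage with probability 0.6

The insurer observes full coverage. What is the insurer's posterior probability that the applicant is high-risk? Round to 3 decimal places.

P(full coverage) = 0.6·0.3 + 0.4·0.4 = 0.34
P(high-risk | full coverage) = (0.4·0.4) / 0.34 = 0.16 / 0.34 = 0.470588

0.471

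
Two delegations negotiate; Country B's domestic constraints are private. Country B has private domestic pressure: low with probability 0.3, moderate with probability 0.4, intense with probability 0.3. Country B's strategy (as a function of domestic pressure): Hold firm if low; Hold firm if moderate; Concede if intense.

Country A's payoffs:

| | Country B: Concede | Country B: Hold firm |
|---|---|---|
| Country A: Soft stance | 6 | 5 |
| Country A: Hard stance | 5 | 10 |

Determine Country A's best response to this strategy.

Compute Country A's expected payoff for each action, taking the expectation over Country B's type.
E[Soft stance] = 0.3·(5) + 0.4·(5) + 0.3·(6) = 5.3
E[Hard stance] = 0.3·(10) + 0.4·(10) + 0.3·(5) = 8.5
Best response: Hard stance (8.5 is the largest).

Hard stance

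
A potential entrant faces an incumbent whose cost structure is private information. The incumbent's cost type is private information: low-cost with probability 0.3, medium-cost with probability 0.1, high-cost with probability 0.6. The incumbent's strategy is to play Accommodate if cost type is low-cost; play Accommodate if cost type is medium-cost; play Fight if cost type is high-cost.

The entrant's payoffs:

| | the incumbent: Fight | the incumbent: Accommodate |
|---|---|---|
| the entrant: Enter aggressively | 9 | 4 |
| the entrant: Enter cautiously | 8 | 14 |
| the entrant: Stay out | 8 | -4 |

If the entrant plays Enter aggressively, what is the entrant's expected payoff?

Take the expectation over the incumbent's cost type, weighting each type's action by its prior probability.
E[Enter aggressively] = 0.3·4 + 0.1·4 + 0.6·9 = 1.2 + 0.4 + 5.4 = 7

7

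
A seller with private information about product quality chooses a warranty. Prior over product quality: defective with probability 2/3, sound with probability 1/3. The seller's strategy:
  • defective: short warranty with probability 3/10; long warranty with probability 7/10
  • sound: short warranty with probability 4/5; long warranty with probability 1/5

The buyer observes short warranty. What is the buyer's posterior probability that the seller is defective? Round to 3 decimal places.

0.429

P(short warranty) = (2/3)·(3/10) + (1/3)·(4/5) = 7/15
P(defective | short warranty) = ((2/3)·(3/10)) / (7/15) = (1/5) / (7/15) = 3/7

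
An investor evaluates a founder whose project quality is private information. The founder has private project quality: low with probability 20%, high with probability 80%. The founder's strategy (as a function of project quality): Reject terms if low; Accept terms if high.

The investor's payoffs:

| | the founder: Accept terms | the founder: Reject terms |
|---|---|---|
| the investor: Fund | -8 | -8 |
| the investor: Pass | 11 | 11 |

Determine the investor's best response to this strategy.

E[Fund] = 0.2·(-8) + 0.8·(-8) = -8
E[Pass] = 0.2·(11) + 0.8·(11) = 11
Best response: Pass (11 is the largest).

Pass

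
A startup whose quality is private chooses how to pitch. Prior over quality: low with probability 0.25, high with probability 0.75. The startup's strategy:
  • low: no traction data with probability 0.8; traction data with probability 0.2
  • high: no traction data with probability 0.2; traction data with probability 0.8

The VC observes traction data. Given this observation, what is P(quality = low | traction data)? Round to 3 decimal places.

P(traction data) = 0.25·0.2 + 0.75·0.8 = 0.65
P(low | traction data) = (0.25·0.2) / 0.65 = 0.05 / 0.65 = 0.0769231

0.077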